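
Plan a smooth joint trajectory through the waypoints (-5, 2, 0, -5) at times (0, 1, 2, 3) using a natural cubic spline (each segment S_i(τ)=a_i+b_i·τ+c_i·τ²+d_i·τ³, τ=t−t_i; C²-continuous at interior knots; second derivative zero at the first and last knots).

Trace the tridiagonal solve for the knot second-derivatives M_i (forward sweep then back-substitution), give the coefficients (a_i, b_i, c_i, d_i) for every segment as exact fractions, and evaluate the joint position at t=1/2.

Δ: Δ0=7, Δ1=-2, Δ2=-5
row 1: diag=4, rhs=-54; c'=1/4, d'=-27/2
row 2: denom=4−1·1/4=15/4; d'=(-18−1·-27/2)/(15/4)=-6/5
back: M2=-6/5
back: M1=-27/2−1/4·-6/5=-66/5
M: M0=0, M1=-66/5, M2=-6/5, M3=0
seg 0: a=-5, c=M0/2=0, d=(M1−M0)/(6·1)=-11/5, b=Δ0−h0·(2M0+M1)/6=46/5
seg 1: a=2, c=M1/2=-33/5, d=(M2−M1)/(6·1)=2, b=Δ1−h1·(2M1+M2)/6=13/5
seg 2: a=0, c=M2/2=-3/5, d=(M3−M2)/(6·1)=1/5, b=Δ2−h2·(2M2+M3)/6=-23/5
t_q=1/2 → seg 0, τ=1/2; S=-5+46/5·τ+0·τ²+-11/5·τ³=-27/40

  seg 0: a=-5 b=46/5 c=0 d=-11/5
  seg 1: a=2 b=13/5 c=-33/5 d=2
  seg 2: a=0 b=-23/5 c=-3/5 d=1/5
S(1/2) = -27/40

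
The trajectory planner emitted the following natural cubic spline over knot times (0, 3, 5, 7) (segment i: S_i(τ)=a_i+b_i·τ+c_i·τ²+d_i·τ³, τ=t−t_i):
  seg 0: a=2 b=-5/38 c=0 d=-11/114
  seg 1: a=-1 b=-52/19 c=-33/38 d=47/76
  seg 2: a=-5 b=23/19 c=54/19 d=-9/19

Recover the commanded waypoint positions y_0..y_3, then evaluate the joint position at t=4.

y_0 = S_0(0) = a_0 = 2
y_1 = S_1(0) = a_1 = -1
y_2 = S_2(0) = a_2 = -5
y_3 = S_2(2) = 5
t_q=4 is in segment 1 (τ=1); S_1(τ)=-303/76

y_0=2 y_1=-1 y_2=-5 y_3=5
S(4) = -303/76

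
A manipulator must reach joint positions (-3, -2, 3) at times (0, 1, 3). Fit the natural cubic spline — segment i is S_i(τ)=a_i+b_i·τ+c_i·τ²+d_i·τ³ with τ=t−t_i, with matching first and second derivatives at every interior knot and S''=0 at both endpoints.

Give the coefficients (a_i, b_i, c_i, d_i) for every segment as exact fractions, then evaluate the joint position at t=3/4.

Δ: Δ0=1, Δ1=5/2
row 1: diag=6, rhs=9; c'=1/3, d'=3/2
back: M1=3/2
M: M0=0, M1=3/2, M2=0
seg 0: a=-3, c=M0/2=0, d=(M1−M0)/(6·1)=1/4, b=Δ0−h0·(2M0+M1)/6=3/4
seg 1: a=-2, c=M1/2=3/4, d=(M2−M1)/(6·2)=-1/8, b=Δ1−h1·(2M1+M2)/6=3/2
t_q=3/4 → seg 0, τ=3/4; S=-3+3/4·τ+0·τ²+1/4·τ³=-597/256

  seg 0: a=-3 b=3/4 c=0 d=1/4
  seg 1: a=-2 b=3/2 c=3/4 d=-1/8
S(3/4) = -597/256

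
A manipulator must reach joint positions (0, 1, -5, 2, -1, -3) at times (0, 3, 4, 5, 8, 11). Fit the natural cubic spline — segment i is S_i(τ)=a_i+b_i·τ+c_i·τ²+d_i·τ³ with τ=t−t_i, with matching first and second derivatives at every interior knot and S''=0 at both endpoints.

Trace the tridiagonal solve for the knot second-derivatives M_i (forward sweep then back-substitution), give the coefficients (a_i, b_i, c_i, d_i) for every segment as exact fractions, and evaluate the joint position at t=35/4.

  seg 0: a=0 b=1215/289 c=0 d=-3356/7803
  seg 1: a=1 b=-2141/289 c=-3356/867 d=4577/867
  seg 2: a=-5 b=596/867 c=10375/867 d=-1634/289
  seg 3: a=2 b=6640/867 c=-4331/867 d=5486/7803
  seg 4: a=-1 b=-2888/867 c=385/289 d=-385/2601
S(35/4) = -51999/18496

Δ: Δ0=1/3, Δ1=-6, Δ2=7, Δ3=-1, Δ4=-2/3
row 1: diag=8, rhs=-38; c'=1/8, d'=-19/4
row 2: denom=4−1·1/8=31/8; d'=(78−1·-19/4)/(31/8)=662/31
row 3: denom=8−1·8/31=240/31; d'=(-48−1·662/31)/(240/31)=-215/24
row 4: denom=12−3·31/80=867/80; d'=(2−3·-215/24)/(867/80)=770/289
back: M4=770/289
back: M3=-215/24−31/80·770/289=-8662/867
back: M2=662/31−8/31·-8662/867=20750/867
back: M1=-19/4−1/8·20750/867=-6712/867
M: M0=0, M1=-6712/867, M2=20750/867, M3=-8662/867, M4=770/289, M5=0
seg 0: a=0, c=M0/2=0, d=(M1−M0)/(6·3)=-3356/7803, b=Δ0−h0·(2M0+M1)/6=1215/289
seg 1: a=1, c=M1/2=-3356/867, d=(M2−M1)/(6·1)=4577/867, b=Δ1−h1·(2M1+M2)/6=-2141/289
seg 2: a=-5, c=M2/2=10375/867, d=(M3−M2)/(6·1)=-1634/289, b=Δ2−h2·(2M2+M3)/6=596/867
seg 3: a=2, c=M3/2=-4331/867, d=(M4−M3)/(6·3)=5486/7803, b=Δ3−h3·(2M3+M4)/6=6640/867
seg 4: a=-1, c=M4/2=385/289, d=(M5−M4)/(6·3)=-385/2601, b=Δ4−h4·(2M4+M5)/6=-2888/867
t_q=35/4 → seg 4, τ=3/4; S=-1+-2888/867·τ+385/289·τ²+-385/2601·τ³=-51999/18496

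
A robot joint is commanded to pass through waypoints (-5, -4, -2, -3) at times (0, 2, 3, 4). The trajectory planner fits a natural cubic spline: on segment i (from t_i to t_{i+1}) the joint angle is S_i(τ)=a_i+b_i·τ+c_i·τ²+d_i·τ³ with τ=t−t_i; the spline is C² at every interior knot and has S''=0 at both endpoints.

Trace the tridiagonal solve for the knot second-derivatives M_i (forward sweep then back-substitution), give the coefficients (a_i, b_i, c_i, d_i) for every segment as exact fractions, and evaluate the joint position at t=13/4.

Δ: Δ0=1/2, Δ1=2, Δ2=-1
row 1: diag=6, rhs=9; c'=1/6, d'=3/2
row 2: denom=4−1·1/6=23/6; d'=(-18−1·3/2)/(23/6)=-117/23
back: M2=-117/23
back: M1=3/2−1/6·-117/23=54/23
M: M0=0, M1=54/23, M2=-117/23, M3=0
seg 0: a=-5, c=M0/2=0, d=(M1−M0)/(6·2)=9/46, b=Δ0−h0·(2M0+M1)/6=-13/46
seg 1: a=-4, c=M1/2=27/23, d=(M2−M1)/(6·1)=-57/46, b=Δ1−h1·(2M1+M2)/6=95/46
seg 2: a=-2, c=M2/2=-117/46, d=(M3−M2)/(6·1)=39/46, b=Δ2−h2·(2M2+M3)/6=16/23
t_q=13/4 → seg 2, τ=1/4; S=-2+16/23·τ+-117/46·τ²+39/46·τ³=-5805/2944

  seg 0: a=-5 b=-13/46 c=0 d=9/46
  seg 1: a=-4 b=95/46 c=27/23 d=-57/46
  seg 2: a=-2 b=16/23 c=-117/46 d=39/46
S(13/4) = -5805/2944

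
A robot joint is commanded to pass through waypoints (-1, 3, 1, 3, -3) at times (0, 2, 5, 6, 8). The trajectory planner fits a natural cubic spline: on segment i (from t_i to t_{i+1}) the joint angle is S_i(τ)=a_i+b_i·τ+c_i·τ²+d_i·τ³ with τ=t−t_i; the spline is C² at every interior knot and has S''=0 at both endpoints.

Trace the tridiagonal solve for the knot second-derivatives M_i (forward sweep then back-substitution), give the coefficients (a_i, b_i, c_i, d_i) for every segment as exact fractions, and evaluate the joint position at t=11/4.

Δ: Δ0=2, Δ1=-2/3, Δ2=2, Δ3=-3
row 1: diag=10, rhs=-16; c'=3/10, d'=-8/5
row 2: denom=8−3·3/10=71/10; d'=(16−3·-8/5)/(71/10)=208/71
row 3: denom=6−1·10/71=416/71; d'=(-30−1·208/71)/(416/71)=-1169/208
back: M3=-1169/208
back: M2=208/71−10/71·-1169/208=387/104
back: M1=-8/5−3/10·387/104=-565/208
M: M0=0, M1=-565/208, M2=387/104, M3=-1169/208, M4=0
seg 0: a=-1, c=M0/2=0, d=(M1−M0)/(6·2)=-565/2496, b=Δ0−h0·(2M0+M1)/6=1813/624
seg 1: a=3, c=M1/2=-565/416, d=(M2−M1)/(6·3)=103/288, b=Δ1−h1·(2M1+M2)/6=59/312
seg 2: a=1, c=M2/2=387/208, d=(M3−M2)/(6·1)=-1943/1248, b=Δ2−h2·(2M2+M3)/6=2117/1248
seg 3: a=3, c=M3/2=-1169/416, d=(M4−M3)/(6·2)=1169/2496, b=Δ3−h3·(2M3+M4)/6=233/312
t_q=11/4 → seg 1, τ=3/4; S=3+59/312·τ+-565/416·τ²+103/288·τ³=67325/26624

  seg 0: a=-1 b=1813/624 c=0 d=-565/2496
  seg 1: a=3 b=59/312 c=-565/416 d=103/288
  seg 2: a=1 b=2117/1248 c=387/208 d=-1943/1248
  seg 3: a=3 b=233/312 c=-1169/416 d=1169/2496
S(11/4) = 67325/26624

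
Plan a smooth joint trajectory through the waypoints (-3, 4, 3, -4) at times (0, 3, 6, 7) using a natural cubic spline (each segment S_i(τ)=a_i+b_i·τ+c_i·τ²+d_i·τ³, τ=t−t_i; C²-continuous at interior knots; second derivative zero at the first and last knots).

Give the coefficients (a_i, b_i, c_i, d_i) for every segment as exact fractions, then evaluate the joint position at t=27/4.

Δ: Δ0=7/3, Δ1=-1/3, Δ2=-7
row 1: diag=12, rhs=-16; c'=1/4, d'=-4/3
row 2: denom=8−3·1/4=29/4; d'=(-40−3·-4/3)/(29/4)=-144/29
back: M2=-144/29
back: M1=-4/3−1/4·-144/29=-8/87
M: M0=0, M1=-8/87, M2=-144/29, M3=0
seg 0: a=-3, c=M0/2=0, d=(M1−M0)/(6·3)=-4/783, b=Δ0−h0·(2M0+M1)/6=69/29
seg 1: a=4, c=M1/2=-4/87, d=(M2−M1)/(6·3)=-212/783, b=Δ1−h1·(2M1+M2)/6=65/29
seg 2: a=3, c=M2/2=-72/29, d=(M3−M2)/(6·1)=24/29, b=Δ2−h2·(2M2+M3)/6=-155/29
t_q=27/4 → seg 2, τ=3/4; S=3+-155/29·τ+-72/29·τ²+24/29·τ³=-477/232

  seg 0: a=-3 b=69/29 c=0 d=-4/783
  seg 1: a=4 b=65/29 c=-4/87 d=-212/783
  seg 2: a=3 b=-155/29 c=-72/29 d=24/29
S(27/4) = -477/232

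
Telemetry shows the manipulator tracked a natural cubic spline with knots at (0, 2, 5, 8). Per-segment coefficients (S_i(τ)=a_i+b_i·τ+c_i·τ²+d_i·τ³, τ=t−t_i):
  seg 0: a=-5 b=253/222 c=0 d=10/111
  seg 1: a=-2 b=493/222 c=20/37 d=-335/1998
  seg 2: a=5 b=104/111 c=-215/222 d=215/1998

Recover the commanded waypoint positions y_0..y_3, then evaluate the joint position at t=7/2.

y_0 = S_0(0) = a_0 = -5
y_1 = S_1(0) = a_1 = -2
y_2 = S_2(0) = a_2 = 5
y_3 = S_2(3) = 2
t_q=7/2 is in segment 1 (τ=3/2); S_1(τ)=1173/592

y_0=-5 y_1=-2 y_2=5 y_3=2
S(7/2) = 1173/592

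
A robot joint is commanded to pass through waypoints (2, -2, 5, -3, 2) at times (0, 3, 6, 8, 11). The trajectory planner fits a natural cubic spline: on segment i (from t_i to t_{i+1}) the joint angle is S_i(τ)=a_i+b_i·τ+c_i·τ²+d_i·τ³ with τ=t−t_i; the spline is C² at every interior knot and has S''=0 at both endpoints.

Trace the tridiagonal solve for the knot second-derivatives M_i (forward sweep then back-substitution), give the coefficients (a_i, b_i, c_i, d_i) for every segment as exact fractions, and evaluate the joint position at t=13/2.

  seg 0: a=2 b=-524/177 c=0 d=32/177
  seg 1: a=-2 b=340/177 c=96/59 d=-791/1593
  seg 2: a=5 b=-305/177 c=-503/177 d=201/236
  seg 3: a=-3 b=-508/177 c=803/354 d=-803/3186
S(13/2) = 6673/1888

Δ: Δ0=-4/3, Δ1=7/3, Δ2=-4, Δ3=5/3
row 1: diag=12, rhs=22; c'=1/4, d'=11/6
row 2: denom=10−3·1/4=37/4; d'=(-38−3·11/6)/(37/4)=-174/37
row 3: denom=10−2·8/37=354/37; d'=(34−2·-174/37)/(354/37)=803/177
back: M3=803/177
back: M2=-174/37−8/37·803/177=-1006/177
back: M1=11/6−1/4·-1006/177=192/59
M: M0=0, M1=192/59, M2=-1006/177, M3=803/177, M4=0
seg 0: a=2, c=M0/2=0, d=(M1−M0)/(6·3)=32/177, b=Δ0−h0·(2M0+M1)/6=-524/177
seg 1: a=-2, c=M1/2=96/59, d=(M2−M1)/(6·3)=-791/1593, b=Δ1−h1·(2M1+M2)/6=340/177
seg 2: a=5, c=M2/2=-503/177, d=(M3−M2)/(6·2)=201/236, b=Δ2−h2·(2M2+M3)/6=-305/177
seg 3: a=-3, c=M3/2=803/354, d=(M4−M3)/(6·3)=-803/3186, b=Δ3−h3·(2M3+M4)/6=-508/177
t_q=13/2 → seg 2, τ=1/2; S=5+-305/177·τ+-503/177·τ²+201/236·τ³=6673/1888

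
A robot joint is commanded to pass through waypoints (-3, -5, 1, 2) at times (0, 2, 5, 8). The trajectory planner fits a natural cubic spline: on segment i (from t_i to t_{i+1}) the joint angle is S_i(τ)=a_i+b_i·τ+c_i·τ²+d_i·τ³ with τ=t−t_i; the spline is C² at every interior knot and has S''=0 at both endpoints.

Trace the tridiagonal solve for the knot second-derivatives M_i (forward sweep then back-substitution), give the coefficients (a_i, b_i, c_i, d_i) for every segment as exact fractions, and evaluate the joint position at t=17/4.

Δ: Δ0=-1, Δ1=2, Δ2=1/3
row 1: diag=10, rhs=18; c'=3/10, d'=9/5
row 2: denom=12−3·3/10=111/10; d'=(-10−3·9/5)/(111/10)=-154/111
back: M2=-154/111
back: M1=9/5−3/10·-154/111=82/37
M: M0=0, M1=82/37, M2=-154/111, M3=0
seg 0: a=-3, c=M0/2=0, d=(M1−M0)/(6·2)=41/222, b=Δ0−h0·(2M0+M1)/6=-193/111
seg 1: a=-5, c=M1/2=41/37, d=(M2−M1)/(6·3)=-200/999, b=Δ1−h1·(2M1+M2)/6=53/111
seg 2: a=1, c=M2/2=-77/111, d=(M3−M2)/(6·3)=77/999, b=Δ2−h2·(2M2+M3)/6=191/111
t_q=17/4 → seg 1, τ=9/4; S=-5+53/111·τ+41/37·τ²+-200/999·τ³=-353/592

  seg 0: a=-3 b=-193/111 c=0 d=41/222
  seg 1: a=-5 b=53/111 c=41/37 d=-200/999
  seg 2: a=1 b=191/111 c=-77/111 d=77/999
S(17/4) = -353/592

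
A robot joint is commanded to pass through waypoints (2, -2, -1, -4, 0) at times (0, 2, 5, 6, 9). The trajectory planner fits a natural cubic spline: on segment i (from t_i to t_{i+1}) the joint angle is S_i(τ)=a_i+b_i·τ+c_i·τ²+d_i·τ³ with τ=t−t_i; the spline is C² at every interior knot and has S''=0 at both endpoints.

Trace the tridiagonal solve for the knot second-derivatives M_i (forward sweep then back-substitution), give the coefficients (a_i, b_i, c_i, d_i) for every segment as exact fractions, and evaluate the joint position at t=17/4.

  seg 0: a=2 b=-266/93 c=0 d=20/93
  seg 1: a=-2 b=-26/93 c=40/31 d=-101/279
  seg 2: a=-1 b=-215/93 c=-61/31 d=119/93
  seg 3: a=-4 b=-224/93 c=58/31 d=-58/279
S(17/4) = -437/1984

Δ: Δ0=-2, Δ1=1/3, Δ2=-3, Δ3=4/3
row 1: diag=10, rhs=14; c'=3/10, d'=7/5
row 2: denom=8−3·3/10=71/10; d'=(-20−3·7/5)/(71/10)=-242/71
row 3: denom=8−1·10/71=558/71; d'=(26−1·-242/71)/(558/71)=116/31
back: M3=116/31
back: M2=-242/71−10/71·116/31=-122/31
back: M1=7/5−3/10·-122/31=80/31
M: M0=0, M1=80/31, M2=-122/31, M3=116/31, M4=0
seg 0: a=2, c=M0/2=0, d=(M1−M0)/(6·2)=20/93, b=Δ0−h0·(2M0+M1)/6=-266/93
seg 1: a=-2, c=M1/2=40/31, d=(M2−M1)/(6·3)=-101/279, b=Δ1−h1·(2M1+M2)/6=-26/93
seg 2: a=-1, c=M2/2=-61/31, d=(M3−M2)/(6·1)=119/93, b=Δ2−h2·(2M2+M3)/6=-215/93
seg 3: a=-4, c=M3/2=58/31, d=(M4−M3)/(6·3)=-58/279, b=Δ3−h3·(2M3+M4)/6=-224/93
t_q=17/4 → seg 1, τ=9/4; S=-2+-26/93·τ+40/31·τ²+-101/279·τ³=-437/1984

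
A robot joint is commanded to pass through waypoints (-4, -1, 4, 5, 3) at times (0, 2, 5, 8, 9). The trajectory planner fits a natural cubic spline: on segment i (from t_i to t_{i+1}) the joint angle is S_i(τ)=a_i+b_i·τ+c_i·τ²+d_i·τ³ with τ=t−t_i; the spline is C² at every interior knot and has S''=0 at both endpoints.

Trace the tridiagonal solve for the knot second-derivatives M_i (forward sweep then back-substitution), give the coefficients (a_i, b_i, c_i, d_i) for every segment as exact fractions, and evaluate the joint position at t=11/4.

  seg 0: a=-4 b=191/133 c=0 d=17/1064
  seg 1: a=-1 b=433/266 c=51/532 d=-397/14364
  seg 2: a=4 b=775/532 c=-61/399 d=-1061/14364
  seg 3: a=5 b=-387/266 c=-435/532 d=145/532
S(11/4) = 8959/34048

Δ: Δ0=3/2, Δ1=5/3, Δ2=1/3, Δ3=-2
row 1: diag=10, rhs=1; c'=3/10, d'=1/10
row 2: denom=12−3·3/10=111/10; d'=(-8−3·1/10)/(111/10)=-83/111
row 3: denom=8−3·10/37=266/37; d'=(-14−3·-83/111)/(266/37)=-435/266
back: M3=-435/266
back: M2=-83/111−10/37·-435/266=-122/399
back: M1=1/10−3/10·-122/399=51/266
M: M0=0, M1=51/266, M2=-122/399, M3=-435/266, M4=0
seg 0: a=-4, c=M0/2=0, d=(M1−M0)/(6·2)=17/1064, b=Δ0−h0·(2M0+M1)/6=191/133
seg 1: a=-1, c=M1/2=51/532, d=(M2−M1)/(6·3)=-397/14364, b=Δ1−h1·(2M1+M2)/6=433/266
seg 2: a=4, c=M2/2=-61/399, d=(M3−M2)/(6·3)=-1061/14364, b=Δ2−h2·(2M2+M3)/6=775/532
seg 3: a=5, c=M3/2=-435/532, d=(M4−M3)/(6·1)=145/532, b=Δ3−h3·(2M3+M4)/6=-387/266
t_q=11/4 → seg 1, τ=3/4; S=-1+433/266·τ+51/532·τ²+-397/14364·τ³=8959/34048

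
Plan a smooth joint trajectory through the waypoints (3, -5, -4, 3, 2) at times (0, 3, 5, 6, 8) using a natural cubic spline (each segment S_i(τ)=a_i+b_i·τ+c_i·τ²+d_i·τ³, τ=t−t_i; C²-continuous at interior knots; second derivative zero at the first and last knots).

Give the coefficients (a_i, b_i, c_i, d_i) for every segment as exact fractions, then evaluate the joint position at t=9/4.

Δ: Δ0=-8/3, Δ1=1/2, Δ2=7, Δ3=-1/2
row 1: diag=10, rhs=19; c'=1/5, d'=19/10
row 2: denom=6−2·1/5=28/5; d'=(39−2·19/10)/(28/5)=44/7
row 3: denom=6−1·5/28=163/28; d'=(-45−1·44/7)/(163/28)=-1436/163
back: M3=-1436/163
back: M2=44/7−5/28·-1436/163=1281/163
back: M1=19/10−1/5·1281/163=107/326
M: M0=0, M1=107/326, M2=1281/163, M3=-1436/163, M4=0
seg 0: a=3, c=M0/2=0, d=(M1−M0)/(6·3)=107/5868, b=Δ0−h0·(2M0+M1)/6=-5537/1956
seg 1: a=-5, c=M1/2=107/652, d=(M2−M1)/(6·2)=2455/3912, b=Δ1−h1·(2M1+M2)/6=-2287/978
seg 2: a=-4, c=M2/2=1281/326, d=(M3−M2)/(6·1)=-2717/978, b=Δ2−h2·(2M2+M3)/6=2860/489
seg 3: a=3, c=M3/2=-718/163, d=(M4−M3)/(6·2)=359/489, b=Δ3−h3·(2M3+M4)/6=5255/978
t_q=9/4 → seg 0, τ=9/4; S=3+-5537/1956·τ+0·τ²+107/5868·τ³=-131925/41728

  seg 0: a=3 b=-5537/1956 c=0 d=107/5868
  seg 1: a=-5 b=-2287/978 c=107/652 d=2455/3912
  seg 2: a=-4 b=2860/489 c=1281/326 d=-2717/978
  seg 3: a=3 b=5255/978 c=-718/163 d=359/489
S(9/4) = -131925/41728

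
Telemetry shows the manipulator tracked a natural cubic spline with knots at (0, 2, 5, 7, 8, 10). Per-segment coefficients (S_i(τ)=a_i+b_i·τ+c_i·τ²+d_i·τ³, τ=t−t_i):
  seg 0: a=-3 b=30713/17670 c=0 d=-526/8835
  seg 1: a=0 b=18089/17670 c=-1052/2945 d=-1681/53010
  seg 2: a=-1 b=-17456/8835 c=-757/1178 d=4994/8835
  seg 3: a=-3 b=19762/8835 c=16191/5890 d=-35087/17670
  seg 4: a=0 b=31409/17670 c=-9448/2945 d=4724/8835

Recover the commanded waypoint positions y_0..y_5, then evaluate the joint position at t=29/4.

y_0 = S_0(0) = a_0 = -3
y_1 = S_1(0) = a_1 = 0
y_2 = S_2(0) = a_2 = -1
y_3 = S_3(0) = a_3 = -3
y_4 = S_4(0) = a_4 = 0
y_5 = S_4(2) = -5
t_q=29/4 is in segment 3 (τ=1/4); S_3(τ)=-867017/376960

y_0=-3 y_1=0 y_2=-1 y_3=-3 y_4=0 y_5=-5
S(29/4) = -867017/376960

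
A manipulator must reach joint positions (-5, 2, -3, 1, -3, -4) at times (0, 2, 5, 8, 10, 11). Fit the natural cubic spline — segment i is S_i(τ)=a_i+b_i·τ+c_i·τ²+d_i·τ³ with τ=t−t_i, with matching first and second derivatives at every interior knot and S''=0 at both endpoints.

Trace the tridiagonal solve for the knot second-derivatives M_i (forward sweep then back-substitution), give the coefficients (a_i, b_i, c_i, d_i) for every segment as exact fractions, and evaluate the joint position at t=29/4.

Δ: Δ0=7/2, Δ1=-5/3, Δ2=4/3, Δ3=-2, Δ4=-1
row 1: diag=10, rhs=-31; c'=3/10, d'=-31/10
row 2: denom=12−3·3/10=111/10; d'=(18−3·-31/10)/(111/10)=91/37
row 3: denom=10−3·10/37=340/37; d'=(-20−3·91/37)/(340/37)=-1013/340
row 4: denom=6−2·37/170=473/85; d'=(6−2·-1013/340)/(473/85)=2033/946
back: M4=2033/946
back: M3=-1013/340−37/170·2033/946=-3261/946
back: M2=91/37−10/37·-3261/946=1604/473
back: M1=-31/10−3/10·1604/473=-3895/946
M: M0=0, M1=-3895/946, M2=1604/473, M3=-3261/946, M4=2033/946, M5=0
seg 0: a=-5, c=M0/2=0, d=(M1−M0)/(6·2)=-3895/11352, b=Δ0−h0·(2M0+M1)/6=6914/1419
seg 1: a=2, c=M1/2=-3895/1892, d=(M2−M1)/(6·3)=7103/17028, b=Δ1−h1·(2M1+M2)/6=2143/2838
seg 2: a=-3, c=M2/2=802/473, d=(M3−M2)/(6·3)=-6469/17028, b=Δ2−h2·(2M2+M3)/6=-1897/5676
seg 3: a=1, c=M3/2=-3261/1892, d=(M4−M3)/(6·2)=2647/5676, b=Δ3−h3·(2M3+M4)/6=-1187/2838
seg 4: a=-3, c=M4/2=2033/1892, d=(M5−M4)/(6·1)=-2033/5676, b=Δ4−h4·(2M4+M5)/6=-4871/2838
t_q=29/4 → seg 2, τ=9/4; S=-3+-1897/5676·τ+802/473·τ²+-6469/17028·τ³=5553/11008

  seg 0: a=-5 b=6914/1419 c=0 d=-3895/11352
  seg 1: a=2 b=2143/2838 c=-3895/1892 d=7103/17028
  seg 2: a=-3 b=-1897/5676 c=802/473 d=-6469/17028
  seg 3: a=1 b=-1187/2838 c=-3261/1892 d=2647/5676
  seg 4: a=-3 b=-4871/2838 c=2033/1892 d=-2033/5676
S(29/4) = 5553/11008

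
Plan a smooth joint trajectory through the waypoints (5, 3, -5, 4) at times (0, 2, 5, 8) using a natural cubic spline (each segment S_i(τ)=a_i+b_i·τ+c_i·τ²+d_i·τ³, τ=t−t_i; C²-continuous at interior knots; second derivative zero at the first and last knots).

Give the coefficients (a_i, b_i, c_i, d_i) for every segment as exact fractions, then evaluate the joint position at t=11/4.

Δ: Δ0=-1, Δ1=-8/3, Δ2=3
row 1: diag=10, rhs=-10; c'=3/10, d'=-1
row 2: denom=12−3·3/10=111/10; d'=(34−3·-1)/(111/10)=10/3
back: M2=10/3
back: M1=-1−3/10·10/3=-2
M: M0=0, M1=-2, M2=10/3, M3=0
seg 0: a=5, c=M0/2=0, d=(M1−M0)/(6·2)=-1/6, b=Δ0−h0·(2M0+M1)/6=-1/3
seg 1: a=3, c=M1/2=-1, d=(M2−M1)/(6·3)=8/27, b=Δ1−h1·(2M1+M2)/6=-7/3
seg 2: a=-5, c=M2/2=5/3, d=(M3−M2)/(6·3)=-5/27, b=Δ2−h2·(2M2+M3)/6=-1/3
t_q=11/4 → seg 1, τ=3/4; S=3+-7/3·τ+-1·τ²+8/27·τ³=13/16

  seg 0: a=5 b=-1/3 c=0 d=-1/6
  seg 1: a=3 b=-7/3 c=-1 d=8/27
  seg 2: a=-5 b=-1/3 c=5/3 d=-5/27
S(11/4) = 13/16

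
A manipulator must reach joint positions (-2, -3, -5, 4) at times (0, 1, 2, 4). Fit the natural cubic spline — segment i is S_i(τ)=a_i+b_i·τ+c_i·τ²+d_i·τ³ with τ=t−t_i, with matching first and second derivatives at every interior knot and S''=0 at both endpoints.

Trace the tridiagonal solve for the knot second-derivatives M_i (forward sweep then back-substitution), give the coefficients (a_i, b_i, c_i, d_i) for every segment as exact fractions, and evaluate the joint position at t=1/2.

  seg 0: a=-2 b=-21/46 c=0 d=-25/46
  seg 1: a=-3 b=-48/23 c=-75/46 d=79/46
  seg 2: a=-5 b=-9/46 c=81/23 d=-27/46
S(1/2) = -845/368

Δ: Δ0=-1, Δ1=-2, Δ2=9/2
row 1: diag=4, rhs=-6; c'=1/4, d'=-3/2
row 2: denom=6−1·1/4=23/4; d'=(39−1·-3/2)/(23/4)=162/23
back: M2=162/23
back: M1=-3/2−1/4·162/23=-75/23
M: M0=0, M1=-75/23, M2=162/23, M3=0
seg 0: a=-2, c=M0/2=0, d=(M1−M0)/(6·1)=-25/46, b=Δ0−h0·(2M0+M1)/6=-21/46
seg 1: a=-3, c=M1/2=-75/46, d=(M2−M1)/(6·1)=79/46, b=Δ1−h1·(2M1+M2)/6=-48/23
seg 2: a=-5, c=M2/2=81/23, d=(M3−M2)/(6·2)=-27/46, b=Δ2−h2·(2M2+M3)/6=-9/46
t_q=1/2 → seg 0, τ=1/2; S=-2+-21/46·τ+0·τ²+-25/46·τ³=-845/368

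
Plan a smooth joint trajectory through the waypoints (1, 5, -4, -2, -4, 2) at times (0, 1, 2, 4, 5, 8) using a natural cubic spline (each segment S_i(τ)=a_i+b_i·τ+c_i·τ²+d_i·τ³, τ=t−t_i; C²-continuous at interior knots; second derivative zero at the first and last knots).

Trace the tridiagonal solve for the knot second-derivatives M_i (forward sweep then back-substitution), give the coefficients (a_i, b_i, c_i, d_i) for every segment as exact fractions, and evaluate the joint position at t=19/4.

  seg 0: a=1 b=7588/953 c=0 d=-3776/953
  seg 1: a=5 b=-3740/953 c=-11328/953 d=6491/953
  seg 2: a=-4 b=-6923/953 c=8145/953 d=-4207/1906
  seg 3: a=-2 b=415/953 c=-4476/953 d=2155/953
  seg 4: a=-4 b=-2072/953 c=1989/953 d=-221/953
S(19/4) = -205015/60992

Δ: Δ0=4, Δ1=-9, Δ2=1, Δ3=-2, Δ4=2
row 1: diag=4, rhs=-78; c'=1/4, d'=-39/2
row 2: denom=6−1·1/4=23/4; d'=(60−1·-39/2)/(23/4)=318/23
row 3: denom=6−2·8/23=122/23; d'=(-18−2·318/23)/(122/23)=-525/61
row 4: denom=8−1·23/122=953/122; d'=(24−1·-525/61)/(953/122)=3978/953
back: M4=3978/953
back: M3=-525/61−23/122·3978/953=-8952/953
back: M2=318/23−8/23·-8952/953=16290/953
back: M1=-39/2−1/4·16290/953=-22656/953
M: M0=0, M1=-22656/953, M2=16290/953, M3=-8952/953, M4=3978/953, M5=0
seg 0: a=1, c=M0/2=0, d=(M1−M0)/(6·1)=-3776/953, b=Δ0−h0·(2M0+M1)/6=7588/953
seg 1: a=5, c=M1/2=-11328/953, d=(M2−M1)/(6·1)=6491/953, b=Δ1−h1·(2M1+M2)/6=-3740/953
seg 2: a=-4, c=M2/2=8145/953, d=(M3−M2)/(6·2)=-4207/1906, b=Δ2−h2·(2M2+M3)/6=-6923/953
seg 3: a=-2, c=M3/2=-4476/953, d=(M4−M3)/(6·1)=2155/953, b=Δ3−h3·(2M3+M4)/6=415/953
seg 4: a=-4, c=M4/2=1989/953, d=(M5−M4)/(6·3)=-221/953, b=Δ4−h4·(2M4+M5)/6=-2072/953
t_q=19/4 → seg 3, τ=3/4; S=-2+415/953·τ+-4476/953·τ²+2155/953·τ³=-205015/60992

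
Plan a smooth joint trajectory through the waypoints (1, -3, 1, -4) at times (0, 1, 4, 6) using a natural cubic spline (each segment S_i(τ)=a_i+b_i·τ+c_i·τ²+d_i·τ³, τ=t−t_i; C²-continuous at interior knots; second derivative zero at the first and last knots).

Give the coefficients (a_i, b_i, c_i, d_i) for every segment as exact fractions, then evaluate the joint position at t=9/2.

Δ: Δ0=-4, Δ1=4/3, Δ2=-5/2
row 1: diag=8, rhs=32; c'=3/8, d'=4
row 2: denom=10−3·3/8=71/8; d'=(-23−3·4)/(71/8)=-280/71
back: M2=-280/71
back: M1=4−3/8·-280/71=389/71
M: M0=0, M1=389/71, M2=-280/71, M3=0
seg 0: a=1, c=M0/2=0, d=(M1−M0)/(6·1)=389/426, b=Δ0−h0·(2M0+M1)/6=-2093/426
seg 1: a=-3, c=M1/2=389/142, d=(M2−M1)/(6·3)=-223/426, b=Δ1−h1·(2M1+M2)/6=-463/213
seg 2: a=1, c=M2/2=-140/71, d=(M3−M2)/(6·2)=70/213, b=Δ2−h2·(2M2+M3)/6=55/426
t_q=9/2 → seg 2, τ=1/2; S=1+55/426·τ+-140/71·τ²+70/213·τ³=87/142

  seg 0: a=1 b=-2093/426 c=0 d=389/426
  seg 1: a=-3 b=-463/213 c=389/142 d=-223/426
  seg 2: a=1 b=55/426 c=-140/71 d=70/213
S(9/2) = 87/142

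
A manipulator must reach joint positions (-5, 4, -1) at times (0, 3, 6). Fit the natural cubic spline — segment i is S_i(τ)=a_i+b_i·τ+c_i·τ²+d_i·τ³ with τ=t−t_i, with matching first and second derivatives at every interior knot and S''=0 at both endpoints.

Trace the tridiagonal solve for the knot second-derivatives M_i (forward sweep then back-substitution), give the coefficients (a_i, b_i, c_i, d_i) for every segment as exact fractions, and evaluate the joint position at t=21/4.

  seg 0: a=-5 b=25/6 c=0 d=-7/54
  seg 1: a=4 b=2/3 c=-7/6 d=7/54
S(21/4) = 137/128

Δ: Δ0=3, Δ1=-5/3
row 1: diag=12, rhs=-28; c'=1/4, d'=-7/3
back: M1=-7/3
M: M0=0, M1=-7/3, M2=0
seg 0: a=-5, c=M0/2=0, d=(M1−M0)/(6·3)=-7/54, b=Δ0−h0·(2M0+M1)/6=25/6
seg 1: a=4, c=M1/2=-7/6, d=(M2−M1)/(6·3)=7/54, b=Δ1−h1·(2M1+M2)/6=2/3
t_q=21/4 → seg 1, τ=9/4; S=4+2/3·τ+-7/6·τ²+7/54·τ³=137/128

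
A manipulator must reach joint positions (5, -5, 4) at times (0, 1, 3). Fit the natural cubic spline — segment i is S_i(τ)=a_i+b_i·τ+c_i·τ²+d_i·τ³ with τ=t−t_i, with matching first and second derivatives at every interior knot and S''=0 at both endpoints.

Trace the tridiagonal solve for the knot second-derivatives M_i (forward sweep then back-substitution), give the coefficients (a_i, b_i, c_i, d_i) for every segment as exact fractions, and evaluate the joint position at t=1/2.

Δ: Δ0=-10, Δ1=9/2
row 1: diag=6, rhs=87; c'=1/3, d'=29/2
back: M1=29/2
M: M0=0, M1=29/2, M2=0
seg 0: a=5, c=M0/2=0, d=(M1−M0)/(6·1)=29/12, b=Δ0−h0·(2M0+M1)/6=-149/12
seg 1: a=-5, c=M1/2=29/4, d=(M2−M1)/(6·2)=-29/24, b=Δ1−h1·(2M1+M2)/6=-31/6
t_q=1/2 → seg 0, τ=1/2; S=5+-149/12·τ+0·τ²+29/12·τ³=-29/32

  seg 0: a=5 b=-149/12 c=0 d=29/12
  seg 1: a=-5 b=-31/6 c=29/4 d=-29/24
S(1/2) = -29/32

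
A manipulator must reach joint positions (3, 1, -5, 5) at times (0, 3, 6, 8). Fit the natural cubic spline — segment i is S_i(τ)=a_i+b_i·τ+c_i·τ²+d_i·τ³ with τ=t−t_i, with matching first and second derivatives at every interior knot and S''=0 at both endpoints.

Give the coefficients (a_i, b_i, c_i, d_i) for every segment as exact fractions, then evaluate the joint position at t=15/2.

Δ: Δ0=-2/3, Δ1=-2, Δ2=5
row 1: diag=12, rhs=-8; c'=1/4, d'=-2/3
row 2: denom=10−3·1/4=37/4; d'=(42−3·-2/3)/(37/4)=176/37
back: M2=176/37
back: M1=-2/3−1/4·176/37=-206/111
M: M0=0, M1=-206/111, M2=176/37, M3=0
seg 0: a=3, c=M0/2=0, d=(M1−M0)/(6·3)=-103/999, b=Δ0−h0·(2M0+M1)/6=29/111
seg 1: a=1, c=M1/2=-103/111, d=(M2−M1)/(6·3)=367/999, b=Δ1−h1·(2M1+M2)/6=-280/111
seg 2: a=-5, c=M2/2=88/37, d=(M3−M2)/(6·2)=-44/111, b=Δ2−h2·(2M2+M3)/6=203/111
t_q=15/2 → seg 2, τ=3/2; S=-5+203/111·τ+88/37·τ²+-44/111·τ³=65/37

  seg 0: a=3 b=29/111 c=0 d=-103/999
  seg 1: a=1 b=-280/111 c=-103/111 d=367/999
  seg 2: a=-5 b=203/111 c=88/37 d=-44/111
S(15/2) = 65/37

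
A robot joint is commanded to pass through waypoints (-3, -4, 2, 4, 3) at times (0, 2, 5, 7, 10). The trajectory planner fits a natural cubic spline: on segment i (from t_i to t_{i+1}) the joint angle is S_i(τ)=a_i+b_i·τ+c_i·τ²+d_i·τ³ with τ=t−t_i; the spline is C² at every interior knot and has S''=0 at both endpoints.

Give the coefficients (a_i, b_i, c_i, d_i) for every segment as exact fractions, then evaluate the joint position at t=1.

  seg 0: a=-3 b=-959/870 c=0 d=131/870
  seg 1: a=-4 b=613/870 c=131/145 d=-1231/7830
  seg 2: a=2 b=818/435 c=-89/174 d=31/870
  seg 3: a=4 b=38/145 c=-259/870 d=259/7830
S(1) = -573/145

Δ: Δ0=-1/2, Δ1=2, Δ2=1, Δ3=-1/3
row 1: diag=10, rhs=15; c'=3/10, d'=3/2
row 2: denom=10−3·3/10=91/10; d'=(-6−3·3/2)/(91/10)=-15/13
row 3: denom=10−2·20/91=870/91; d'=(-8−2·-15/13)/(870/91)=-259/435
back: M3=-259/435
back: M2=-15/13−20/91·-259/435=-89/87
back: M1=3/2−3/10·-89/87=262/145
M: M0=0, M1=262/145, M2=-89/87, M3=-259/435, M4=0
seg 0: a=-3, c=M0/2=0, d=(M1−M0)/(6·2)=131/870, b=Δ0−h0·(2M0+M1)/6=-959/870
seg 1: a=-4, c=M1/2=131/145, d=(M2−M1)/(6·3)=-1231/7830, b=Δ1−h1·(2M1+M2)/6=613/870
seg 2: a=2, c=M2/2=-89/174, d=(M3−M2)/(6·2)=31/870, b=Δ2−h2·(2M2+M3)/6=818/435
seg 3: a=4, c=M3/2=-259/870, d=(M4−M3)/(6·3)=259/7830, b=Δ3−h3·(2M3+M4)/6=38/145
t_q=1 → seg 0, τ=1; S=-3+-959/870·τ+0·τ²+131/870·τ³=-573/145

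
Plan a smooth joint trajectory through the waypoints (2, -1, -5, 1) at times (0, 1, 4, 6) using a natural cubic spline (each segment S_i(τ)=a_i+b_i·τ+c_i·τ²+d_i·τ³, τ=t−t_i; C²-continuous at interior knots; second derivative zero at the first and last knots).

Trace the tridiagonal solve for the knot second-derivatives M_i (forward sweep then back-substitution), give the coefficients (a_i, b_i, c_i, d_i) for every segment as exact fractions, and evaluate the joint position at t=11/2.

  seg 0: a=2 b=-650/213 c=0 d=11/213
  seg 1: a=-1 b=-617/213 c=11/71 d=26/213
  seg 2: a=-5 b=283/213 c=89/71 d=-89/426
S(11/2) = -1013/1136

Δ: Δ0=-3, Δ1=-4/3, Δ2=3
row 1: diag=8, rhs=10; c'=3/8, d'=5/4
row 2: denom=10−3·3/8=71/8; d'=(26−3·5/4)/(71/8)=178/71
back: M2=178/71
back: M1=5/4−3/8·178/71=22/71
M: M0=0, M1=22/71, M2=178/71, M3=0
seg 0: a=2, c=M0/2=0, d=(M1−M0)/(6·1)=11/213, b=Δ0−h0·(2M0+M1)/6=-650/213
seg 1: a=-1, c=M1/2=11/71, d=(M2−M1)/(6·3)=26/213, b=Δ1−h1·(2M1+M2)/6=-617/213
seg 2: a=-5, c=M2/2=89/71, d=(M3−M2)/(6·2)=-89/426, b=Δ2−h2·(2M2+M3)/6=283/213
t_q=11/2 → seg 2, τ=3/2; S=-5+283/213·τ+89/71·τ²+-89/426·τ³=-1013/1136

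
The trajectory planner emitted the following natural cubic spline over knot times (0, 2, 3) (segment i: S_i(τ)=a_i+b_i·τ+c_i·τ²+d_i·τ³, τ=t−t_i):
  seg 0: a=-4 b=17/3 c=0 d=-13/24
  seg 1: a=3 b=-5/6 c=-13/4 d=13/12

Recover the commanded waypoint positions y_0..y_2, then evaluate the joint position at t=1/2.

y_0 = S_0(0) = a_0 = -4
y_1 = S_1(0) = a_1 = 3
y_2 = S_1(1) = 0
t_q=1/2 is in segment 0 (τ=1/2); S_0(τ)=-79/64

y_0=-4 y_1=3 y_2=0
S(1/2) = -79/64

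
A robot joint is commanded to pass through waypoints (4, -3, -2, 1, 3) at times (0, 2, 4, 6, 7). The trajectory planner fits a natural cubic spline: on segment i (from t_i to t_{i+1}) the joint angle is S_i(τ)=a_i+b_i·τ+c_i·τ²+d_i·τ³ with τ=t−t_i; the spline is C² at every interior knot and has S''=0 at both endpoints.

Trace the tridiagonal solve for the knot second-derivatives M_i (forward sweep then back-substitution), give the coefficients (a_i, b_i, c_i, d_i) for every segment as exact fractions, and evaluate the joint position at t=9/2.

Δ: Δ0=-7/2, Δ1=1/2, Δ2=3/2, Δ3=2
row 1: diag=8, rhs=24; c'=1/4, d'=3
row 2: denom=8−2·1/4=15/2; d'=(6−2·3)/(15/2)=0
row 3: denom=6−2·4/15=82/15; d'=(3−2·0)/(82/15)=45/82
back: M3=45/82
back: M2=0−4/15·45/82=-6/41
back: M1=3−1/4·-6/41=249/82
M: M0=0, M1=249/82, M2=-6/41, M3=45/82, M4=0
seg 0: a=4, c=M0/2=0, d=(M1−M0)/(6·2)=83/328, b=Δ0−h0·(2M0+M1)/6=-185/41
seg 1: a=-3, c=M1/2=249/164, d=(M2−M1)/(6·2)=-87/328, b=Δ1−h1·(2M1+M2)/6=-121/82
seg 2: a=-2, c=M2/2=-3/41, d=(M3−M2)/(6·2)=19/328, b=Δ2−h2·(2M2+M3)/6=58/41
seg 3: a=1, c=M3/2=45/164, d=(M4−M3)/(6·1)=-15/164, b=Δ3−h3·(2M3+M4)/6=149/82
t_q=9/2 → seg 2, τ=1/2; S=-2+58/41·τ+-3/41·τ²+19/328·τ³=-3421/2624

  seg 0: a=4 b=-185/41 c=0 d=83/328
  seg 1: a=-3 b=-121/82 c=249/164 d=-87/328
  seg 2: a=-2 b=58/41 c=-3/41 d=19/328
  seg 3: a=1 b=149/82 c=45/164 d=-15/164
S(9/2) = -3421/2624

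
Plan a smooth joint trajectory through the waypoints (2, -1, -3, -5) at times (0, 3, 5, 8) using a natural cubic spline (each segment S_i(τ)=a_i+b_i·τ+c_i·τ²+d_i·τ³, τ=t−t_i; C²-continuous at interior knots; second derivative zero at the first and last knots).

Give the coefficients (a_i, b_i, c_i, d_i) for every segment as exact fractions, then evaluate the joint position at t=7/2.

  seg 0: a=2 b=-47/48 c=0 d=-1/432
  seg 1: a=-1 b=-25/24 c=-1/48 d=1/48
  seg 2: a=-3 b=-7/8 c=5/48 d=-5/432
S(7/2) = -195/128

Δ: Δ0=-1, Δ1=-1, Δ2=-2/3
row 1: diag=10, rhs=0; c'=1/5, d'=0
row 2: denom=10−2·1/5=48/5; d'=(2−2·0)/(48/5)=5/24
back: M2=5/24
back: M1=0−1/5·5/24=-1/24
M: M0=0, M1=-1/24, M2=5/24, M3=0
seg 0: a=2, c=M0/2=0, d=(M1−M0)/(6·3)=-1/432, b=Δ0−h0·(2M0+M1)/6=-47/48
seg 1: a=-1, c=M1/2=-1/48, d=(M2−M1)/(6·2)=1/48, b=Δ1−h1·(2M1+M2)/6=-25/24
seg 2: a=-3, c=M2/2=5/48, d=(M3−M2)/(6·3)=-5/432, b=Δ2−h2·(2M2+M3)/6=-7/8
t_q=7/2 → seg 1, τ=1/2; S=-1+-25/24·τ+-1/48·τ²+1/48·τ³=-195/128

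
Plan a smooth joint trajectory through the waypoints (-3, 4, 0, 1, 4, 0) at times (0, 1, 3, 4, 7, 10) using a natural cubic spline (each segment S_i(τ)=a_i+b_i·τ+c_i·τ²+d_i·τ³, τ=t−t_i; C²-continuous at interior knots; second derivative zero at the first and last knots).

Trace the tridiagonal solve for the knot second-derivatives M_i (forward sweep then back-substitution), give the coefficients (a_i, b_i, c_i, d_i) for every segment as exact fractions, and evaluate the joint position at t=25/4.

  seg 0: a=-3 b=12041/1356 c=0 d=-2549/1356
  seg 1: a=4 b=2197/678 c=-2549/452 d=2047/1356
  seg 2: a=0 b=-815/678 c=1545/452 d=-1649/1356
  seg 3: a=1 b=2693/1356 c=-26/113 d=-401/12204
  seg 4: a=4 b=-191/678 c=-713/1356 d=713/12204
S(25/4) = 113669/28928

Δ: Δ0=7, Δ1=-2, Δ2=1, Δ3=1, Δ4=-4/3
row 1: diag=6, rhs=-54; c'=1/3, d'=-9
row 2: denom=6−2·1/3=16/3; d'=(18−2·-9)/(16/3)=27/4
row 3: denom=8−1·3/16=125/16; d'=(0−1·27/4)/(125/16)=-108/125
row 4: denom=12−3·48/125=1356/125; d'=(-14−3·-108/125)/(1356/125)=-713/678
back: M4=-713/678
back: M3=-108/125−48/125·-713/678=-52/113
back: M2=27/4−3/16·-52/113=1545/226
back: M1=-9−1/3·1545/226=-2549/226
M: M0=0, M1=-2549/226, M2=1545/226, M3=-52/113, M4=-713/678, M5=0
seg 0: a=-3, c=M0/2=0, d=(M1−M0)/(6·1)=-2549/1356, b=Δ0−h0·(2M0+M1)/6=12041/1356
seg 1: a=4, c=M1/2=-2549/452, d=(M2−M1)/(6·2)=2047/1356, b=Δ1−h1·(2M1+M2)/6=2197/678
seg 2: a=0, c=M2/2=1545/452, d=(M3−M2)/(6·1)=-1649/1356, b=Δ2−h2·(2M2+M3)/6=-815/678
seg 3: a=1, c=M3/2=-26/113, d=(M4−M3)/(6·3)=-401/12204, b=Δ3−h3·(2M3+M4)/6=2693/1356
seg 4: a=4, c=M4/2=-713/1356, d=(M5−M4)/(6·3)=713/12204, b=Δ4−h4·(2M4+M5)/6=-191/678
t_q=25/4 → seg 3, τ=9/4; S=1+2693/1356·τ+-26/113·τ²+-401/12204·τ³=113669/28928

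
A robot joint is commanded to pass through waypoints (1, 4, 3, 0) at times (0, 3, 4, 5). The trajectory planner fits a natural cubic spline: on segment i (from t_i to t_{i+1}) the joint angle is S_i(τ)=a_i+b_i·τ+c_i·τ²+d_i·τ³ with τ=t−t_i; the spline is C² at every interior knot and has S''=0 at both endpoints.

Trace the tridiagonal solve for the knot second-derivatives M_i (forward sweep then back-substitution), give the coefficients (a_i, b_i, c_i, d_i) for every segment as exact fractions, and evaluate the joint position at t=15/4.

  seg 0: a=1 b=49/31 c=0 d=-2/31
  seg 1: a=4 b=-5/31 c=-18/31 d=-8/31
  seg 2: a=3 b=-65/31 c=-42/31 d=14/31
S(15/4) = 427/124

Δ: Δ0=1, Δ1=-1, Δ2=-3
row 1: diag=8, rhs=-12; c'=1/8, d'=-3/2
row 2: denom=4−1·1/8=31/8; d'=(-12−1·-3/2)/(31/8)=-84/31
back: M2=-84/31
back: M1=-3/2−1/8·-84/31=-36/31
M: M0=0, M1=-36/31, M2=-84/31, M3=0
seg 0: a=1, c=M0/2=0, d=(M1−M0)/(6·3)=-2/31, b=Δ0−h0·(2M0+M1)/6=49/31
seg 1: a=4, c=M1/2=-18/31, d=(M2−M1)/(6·1)=-8/31, b=Δ1−h1·(2M1+M2)/6=-5/31
seg 2: a=3, c=M2/2=-42/31, d=(M3−M2)/(6·1)=14/31, b=Δ2−h2·(2M2+M3)/6=-65/31
t_q=15/4 → seg 1, τ=3/4; S=4+-5/31·τ+-18/31·τ²+-8/31·τ³=427/124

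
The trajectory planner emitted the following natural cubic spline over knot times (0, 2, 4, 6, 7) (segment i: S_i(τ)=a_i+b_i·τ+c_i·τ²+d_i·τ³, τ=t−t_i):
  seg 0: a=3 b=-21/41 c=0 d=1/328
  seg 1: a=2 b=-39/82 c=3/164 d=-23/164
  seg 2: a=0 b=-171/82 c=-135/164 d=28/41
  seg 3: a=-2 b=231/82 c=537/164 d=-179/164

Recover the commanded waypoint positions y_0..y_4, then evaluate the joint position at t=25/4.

y_0=3 y_1=2 y_2=0 y_3=-2 y_4=3
S(25/4) = -11631/10496

y_0 = S_0(0) = a_0 = 3
y_1 = S_1(0) = a_1 = 2
y_2 = S_2(0) = a_2 = 0
y_3 = S_3(0) = a_3 = -2
y_4 = S_3(1) = 3
t_q=25/4 is in segment 3 (τ=1/4); S_3(τ)=-11631/10496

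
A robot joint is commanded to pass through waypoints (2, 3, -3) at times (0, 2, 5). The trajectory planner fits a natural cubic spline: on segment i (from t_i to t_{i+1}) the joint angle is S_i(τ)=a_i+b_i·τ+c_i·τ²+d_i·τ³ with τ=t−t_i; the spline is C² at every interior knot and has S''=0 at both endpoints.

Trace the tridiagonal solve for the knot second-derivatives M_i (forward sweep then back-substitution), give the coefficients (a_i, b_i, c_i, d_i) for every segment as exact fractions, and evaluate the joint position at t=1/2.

  seg 0: a=2 b=1 c=0 d=-1/8
  seg 1: a=3 b=-1/2 c=-3/4 d=1/12
S(1/2) = 159/64

Δ: Δ0=1/2, Δ1=-2
row 1: diag=10, rhs=-15; c'=3/10, d'=-3/2
back: M1=-3/2
M: M0=0, M1=-3/2, M2=0
seg 0: a=2, c=M0/2=0, d=(M1−M0)/(6·2)=-1/8, b=Δ0−h0·(2M0+M1)/6=1
seg 1: a=3, c=M1/2=-3/4, d=(M2−M1)/(6·3)=1/12, b=Δ1−h1·(2M1+M2)/6=-1/2
t_q=1/2 → seg 0, τ=1/2; S=2+1·τ+0·τ²+-1/8·τ³=159/64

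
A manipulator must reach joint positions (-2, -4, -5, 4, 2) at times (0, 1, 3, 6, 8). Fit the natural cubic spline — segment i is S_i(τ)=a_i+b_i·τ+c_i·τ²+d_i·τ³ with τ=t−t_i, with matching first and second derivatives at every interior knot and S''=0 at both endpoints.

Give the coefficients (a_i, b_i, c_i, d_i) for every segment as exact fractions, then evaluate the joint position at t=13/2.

Δ: Δ0=-2, Δ1=-1/2, Δ2=3, Δ3=-1
row 1: diag=6, rhs=9; c'=1/3, d'=3/2
row 2: denom=10−2·1/3=28/3; d'=(21−2·3/2)/(28/3)=27/14
row 3: denom=10−3·9/28=253/28; d'=(-24−3·27/14)/(253/28)=-834/253
back: M3=-834/253
back: M2=27/14−9/28·-834/253=756/253
back: M1=3/2−1/3·756/253=255/506
M: M0=0, M1=255/506, M2=756/253, M3=-834/253, M4=0
seg 0: a=-2, c=M0/2=0, d=(M1−M0)/(6·1)=85/1012, b=Δ0−h0·(2M0+M1)/6=-2109/1012
seg 1: a=-4, c=M1/2=255/1012, d=(M2−M1)/(6·2)=419/2024, b=Δ1−h1·(2M1+M2)/6=-927/506
seg 2: a=-5, c=M2/2=378/253, d=(M3−M2)/(6·3)=-265/759, b=Δ2−h2·(2M2+M3)/6=420/253
seg 3: a=4, c=M3/2=-417/253, d=(M4−M3)/(6·2)=139/506, b=Δ3−h3·(2M3+M4)/6=303/253
t_q=13/2 → seg 3, τ=1/2; S=4+303/253·τ+-417/253·τ²+139/506·τ³=17087/4048

  seg 0: a=-2 b=-2109/1012 c=0 d=85/1012
  seg 1: a=-4 b=-927/506 c=255/1012 d=419/2024
  seg 2: a=-5 b=420/253 c=378/253 d=-265/759
  seg 3: a=4 b=303/253 c=-417/253 d=139/506
S(13/2) = 17087/4048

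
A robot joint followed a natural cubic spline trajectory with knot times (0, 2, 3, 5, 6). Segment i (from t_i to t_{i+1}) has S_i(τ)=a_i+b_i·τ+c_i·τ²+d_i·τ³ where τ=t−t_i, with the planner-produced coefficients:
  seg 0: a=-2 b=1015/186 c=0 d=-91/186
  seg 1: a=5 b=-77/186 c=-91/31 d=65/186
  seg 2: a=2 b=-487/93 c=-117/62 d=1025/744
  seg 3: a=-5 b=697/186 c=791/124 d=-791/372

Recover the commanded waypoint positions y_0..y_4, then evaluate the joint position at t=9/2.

y_0 = S_0(0) = a_0 = -2
y_1 = S_1(0) = a_1 = 5
y_2 = S_2(0) = a_2 = 2
y_3 = S_3(0) = a_3 = -5
y_4 = S_3(1) = 3
t_q=9/2 is in segment 2 (τ=3/2); S_2(τ)=-10815/1984

y_0=-2 y_1=5 y_2=2 y_3=-5 y_4=3
S(9/2) = -10815/1984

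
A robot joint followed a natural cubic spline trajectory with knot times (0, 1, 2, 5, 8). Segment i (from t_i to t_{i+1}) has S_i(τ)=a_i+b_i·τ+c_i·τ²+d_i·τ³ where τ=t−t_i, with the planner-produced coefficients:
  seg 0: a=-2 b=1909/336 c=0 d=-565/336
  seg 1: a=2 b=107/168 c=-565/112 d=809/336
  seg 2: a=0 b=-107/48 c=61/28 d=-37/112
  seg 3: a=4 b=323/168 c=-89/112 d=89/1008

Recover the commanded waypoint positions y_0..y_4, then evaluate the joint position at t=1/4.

y_0 = S_0(0) = a_0 = -2
y_1 = S_1(0) = a_1 = 2
y_2 = S_2(0) = a_2 = 0
y_3 = S_3(0) = a_3 = 4
y_4 = S_3(3) = 5
t_q=1/4 is in segment 0 (τ=1/4); S_0(τ)=-4343/7168

y_0=-2 y_1=2 y_2=0 y_3=4 y_4=5
S(1/4) = -4343/7168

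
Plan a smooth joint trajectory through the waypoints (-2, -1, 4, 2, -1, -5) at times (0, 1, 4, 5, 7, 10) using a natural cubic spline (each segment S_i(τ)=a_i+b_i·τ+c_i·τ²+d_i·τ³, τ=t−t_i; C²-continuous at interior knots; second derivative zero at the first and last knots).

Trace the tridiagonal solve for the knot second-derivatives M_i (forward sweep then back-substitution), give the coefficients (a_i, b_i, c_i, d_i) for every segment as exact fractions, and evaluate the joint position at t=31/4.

Δ: Δ0=1, Δ1=5/3, Δ2=-2, Δ3=-3/2, Δ4=-4/3
row 1: diag=8, rhs=4; c'=3/8, d'=1/2
row 2: denom=8−3·3/8=55/8; d'=(-22−3·1/2)/(55/8)=-188/55
row 3: denom=6−1·8/55=322/55; d'=(3−1·-188/55)/(322/55)=353/322
row 4: denom=10−2·55/161=1500/161; d'=(1−2·353/322)/(1500/161)=-16/125
back: M4=-16/125
back: M3=353/322−55/161·-16/125=57/50
back: M2=-188/55−8/55·57/50=-448/125
back: M1=1/2−3/8·-448/125=461/250
M: M0=0, M1=461/250, M2=-448/125, M3=57/50, M4=-16/125, M5=0
seg 0: a=-2, c=M0/2=0, d=(M1−M0)/(6·1)=461/1500, b=Δ0−h0·(2M0+M1)/6=1039/1500
seg 1: a=-1, c=M1/2=461/500, d=(M2−M1)/(6·3)=-1357/4500, b=Δ1−h1·(2M1+M2)/6=1211/750
seg 2: a=4, c=M2/2=-224/125, d=(M3−M2)/(6·1)=1181/1500, b=Δ2−h2·(2M2+M3)/6=-1493/1500
seg 3: a=2, c=M3/2=57/100, d=(M4−M3)/(6·2)=-317/3000, b=Δ3−h3·(2M3+M4)/6=-1663/750
seg 4: a=-1, c=M4/2=-8/125, d=(M5−M4)/(6·3)=8/1125, b=Δ4−h4·(2M4+M5)/6=-452/375
t_q=31/4 → seg 4, τ=3/4; S=-1+-452/375·τ+-8/125·τ²+8/1125·τ³=-1937/1000

  seg 0: a=-2 b=1039/1500 c=0 d=461/1500
  seg 1: a=-1 b=1211/750 c=461/500 d=-1357/4500
  seg 2: a=4 b=-1493/1500 c=-224/125 d=1181/1500
  seg 3: a=2 b=-1663/750 c=57/100 d=-317/3000
  seg 4: a=-1 b=-452/375 c=-8/125 d=8/1125
S(31/4) = -1937/1000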